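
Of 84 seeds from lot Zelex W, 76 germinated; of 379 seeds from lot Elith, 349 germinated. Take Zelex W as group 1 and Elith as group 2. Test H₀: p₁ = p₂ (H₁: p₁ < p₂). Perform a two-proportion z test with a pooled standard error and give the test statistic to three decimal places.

p̂₁ = 76/84 = 0.90476, p̂₂ = 349/379 = 0.92084.
Pooled p̂ = (76+349)/(84+379) = 425/463 = 0.91793.
SE = √(p̂(1−p̂)(1/n₁+1/n₂)) = √(0.91793·0.08207·0.0145433) = √(0.00109565) = 0.03310.
z = (0.90476 − 0.92084)/0.03310 = -0.01608/0.03310 = -0.486.
p-value = P(Z < -0.486) ≈ 0.3135.

z = -0.486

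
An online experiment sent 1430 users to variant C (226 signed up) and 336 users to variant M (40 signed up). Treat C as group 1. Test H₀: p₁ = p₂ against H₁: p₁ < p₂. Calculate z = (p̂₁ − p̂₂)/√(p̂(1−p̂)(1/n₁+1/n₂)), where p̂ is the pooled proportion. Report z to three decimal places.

z = 1.798

p̂₁ = 226/1430 = 0.15804, p̂₂ = 40/336 = 0.11905.
Pooled p̂ = (226+40)/(1430+336) = 266/1766 = 0.15062.
SE = √(0.127936 × 0.00367549) = 0.02168.
z = (0.15804 − 0.11905)/0.02168 = 0.03899/0.02168 = 1.798.
p-value = P(Z < 1.798) ≈ 0.9639.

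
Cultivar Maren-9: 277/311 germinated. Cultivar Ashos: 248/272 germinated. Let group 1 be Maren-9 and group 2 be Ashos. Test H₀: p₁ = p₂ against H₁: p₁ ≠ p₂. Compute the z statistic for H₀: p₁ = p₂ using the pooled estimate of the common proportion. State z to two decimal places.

z = -0.85

p̂₁ = 277/311 ≈ 0.8907, p̂₂ = 248/272 ≈ 0.9118.
Pooled p̂ = (277+248)/(311+272) = 525/583 = 0.9005.
SE = √(0.0895881 × 0.0068919) = 0.0248.
z = (0.8907 − 0.9118)/0.0248 = -0.0211/0.0248 = -0.85.
Two-sided p-value ≈ 2·Φ(−0.849) = 0.3960.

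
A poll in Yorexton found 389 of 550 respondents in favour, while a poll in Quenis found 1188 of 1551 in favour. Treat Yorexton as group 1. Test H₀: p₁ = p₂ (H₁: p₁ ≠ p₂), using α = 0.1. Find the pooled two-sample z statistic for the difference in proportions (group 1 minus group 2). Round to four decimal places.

p̂₁ = 389/550 ≈ 0.707273, p̂₂ = 1188/1551 ≈ 0.765957.
Pooled p̂ = (389+1188)/(550+1551) = 1577/2101 = 0.750595.
SE = √(p̂(1−p̂)(1/n₁+1/n₂)) = √(0.750595·0.249405·0.00246293) = √(0.000461065) = 0.021472.
z = (0.707273 − 0.765957)/0.021472 = -0.058684/0.021472 = -2.7330.
Two-sided p-value ≈ 2·Φ(−2.733) = 0.0063. With α = 0.1, reject H₀.

z = -2.7330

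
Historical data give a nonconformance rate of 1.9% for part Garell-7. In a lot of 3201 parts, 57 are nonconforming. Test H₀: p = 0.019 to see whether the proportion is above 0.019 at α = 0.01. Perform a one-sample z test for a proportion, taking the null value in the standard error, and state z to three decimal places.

p̂ = 57/3201 ≈ 0.01781.
Under H₀, SE = √(0.019·0.981/3201) = √(5.82287e-06) = 0.00241.
z = (0.01781 − 0.019)/0.00241 = -0.00119/0.00241 = -0.494.
p-value = P(Z > -0.494) ≈ 0.6895; since p > α = 0.01, fail to reject H₀.

z = -0.494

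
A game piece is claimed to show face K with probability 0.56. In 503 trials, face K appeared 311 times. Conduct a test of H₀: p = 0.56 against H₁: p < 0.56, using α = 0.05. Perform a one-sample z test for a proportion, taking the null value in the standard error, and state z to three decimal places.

z = 2.634

p̂ = 311/503 = 0.61829.
Under H₀, SE = √(0.56·0.44/503) = √(0.000489861) = 0.02213.
z = (0.61829 − 0.56)/0.02213 = 0.05829/0.02213 = 2.634.
p-value = P(Z < 2.634) ≈ 0.9958. With α = 0.05, fail to reject H₀.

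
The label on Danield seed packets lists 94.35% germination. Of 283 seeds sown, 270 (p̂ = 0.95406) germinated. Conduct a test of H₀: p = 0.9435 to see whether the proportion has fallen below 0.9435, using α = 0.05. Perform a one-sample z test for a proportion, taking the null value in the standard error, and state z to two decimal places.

z = 0.77

p̂ = 270/283 = 0.9541.
Under H₀, SE = √(0.9435·0.0565/283) = √(0.000188367) = 0.0137.
z = (0.9541 − 0.9435)/0.0137 = 0.0106/0.0137 = 0.77.
p-value = P(Z < 0.770) ≈ 0.7793, so at α = 0.05 we fail to reject H₀.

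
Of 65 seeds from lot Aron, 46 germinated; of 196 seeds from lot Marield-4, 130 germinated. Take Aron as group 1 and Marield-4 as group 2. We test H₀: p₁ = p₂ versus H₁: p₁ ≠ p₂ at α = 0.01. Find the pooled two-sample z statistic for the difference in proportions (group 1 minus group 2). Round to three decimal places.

z = 0.662

p̂₁ = 46/65 ≈ 0.70769, p̂₂ = 130/196 ≈ 0.66327.
Pooled p̂ = (46+130)/(65+196) = 176/261 = 0.67433.
SE = √(p̂(1−p̂)(1/n₁+1/n₂)) = √(0.67433·0.32567·0.0204867) = √(0.00449906) = 0.06708.
z = (0.70769 − 0.66327)/0.06708 = 0.04442/0.06708 = 0.662.
Two-sided p-value ≈ 2·Φ(−0.662) = 0.5077, so at α = 0.01 we fail to reject H₀.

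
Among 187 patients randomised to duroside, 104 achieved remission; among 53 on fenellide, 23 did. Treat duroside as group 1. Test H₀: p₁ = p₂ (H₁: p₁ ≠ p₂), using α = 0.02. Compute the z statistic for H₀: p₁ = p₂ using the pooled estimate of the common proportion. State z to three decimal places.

p̂₁ = 104/187 ≈ 0.55615, p̂₂ = 23/53 ≈ 0.43396.
Pooled p̂ = (104+23)/(187+53) = 127/240 = 0.52917.
SE = √(0.249149 × 0.0242155) = 0.07767.
z = (0.55615 − 0.43396)/0.07767 = 0.12219/0.07767 = 1.573.
p-value = 2·P(Z > 1.573) ≈ 0.1157; since p > α = 0.02, fail to reject H₀.

z = 1.573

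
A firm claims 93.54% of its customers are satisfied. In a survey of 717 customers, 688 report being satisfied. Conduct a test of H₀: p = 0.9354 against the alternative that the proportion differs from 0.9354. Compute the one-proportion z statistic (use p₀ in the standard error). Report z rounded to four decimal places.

p̂ = 688/717 = 0.9595537.
Under H₀, SE = √(0.9354·0.0646/717) = √(8.42773e-05) = 0.0091803.
z = (0.9595537 − 0.9354)/0.0091803 = 0.0241537/0.0091803 = 2.6310.
Two-sided p-value ≈ 2·Φ(−2.631) = 0.0085.

z = 2.6310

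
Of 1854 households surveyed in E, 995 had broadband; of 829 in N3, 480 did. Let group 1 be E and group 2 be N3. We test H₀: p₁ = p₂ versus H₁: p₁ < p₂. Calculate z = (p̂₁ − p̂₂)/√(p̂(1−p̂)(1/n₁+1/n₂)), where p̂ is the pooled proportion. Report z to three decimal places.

z = -2.037

p̂₁ = 995/1854 ≈ 0.536677, p̂₂ = 480/829 ≈ 0.579011.
Pooled p̂ = (995+480)/(1854+829) = 1475/2683 = 0.549758.
SE = √(p̂(1−p̂)(1/n₁+1/n₂)) = √(0.549758·0.450242·0.00174565) = √(0.00043209) = 0.020787.
z = (0.536677 − 0.579011)/0.020787 = -0.042334/0.020787 = -2.037.
p-value = P(Z < -2.037) ≈ 0.0208.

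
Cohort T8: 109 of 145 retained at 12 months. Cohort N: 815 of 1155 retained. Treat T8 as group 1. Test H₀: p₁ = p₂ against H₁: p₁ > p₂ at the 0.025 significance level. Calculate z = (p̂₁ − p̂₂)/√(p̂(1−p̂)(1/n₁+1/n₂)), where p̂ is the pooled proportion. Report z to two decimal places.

p̂₁ = 109/145 ≈ 0.75172, p̂₂ = 815/1155 ≈ 0.70563.
Pooled p̂ = (109+815)/(145+1155) = 924/1300 = 0.71077.
SE = √(p̂(1−p̂)(1/n₁+1/n₂)) = √(0.71077·0.28923·0.00776235) = √(0.00159576) = 0.03995.
z = (0.75172 − 0.70563)/0.03995 = 0.04609/0.03995 = 1.15.
p-value = P(Z > 1.154) ≈ 0.1243; since p > α = 0.025, fail to reject H₀.

z = 1.15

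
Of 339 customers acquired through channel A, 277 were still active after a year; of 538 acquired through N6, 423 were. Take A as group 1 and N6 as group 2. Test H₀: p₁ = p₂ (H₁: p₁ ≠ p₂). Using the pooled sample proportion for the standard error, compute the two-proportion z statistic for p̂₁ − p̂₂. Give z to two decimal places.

p̂₁ = 277/339 = 0.8171, p̂₂ = 423/538 = 0.7862.
Pooled p̂ = (277+423)/(339+538) = 700/877 = 0.7982.
SE = √(0.161091 × 0.00480859) = 0.0278.
z = (0.8171 − 0.7862)/0.0278 = 0.0309/0.0278 = 1.11.

z = 1.11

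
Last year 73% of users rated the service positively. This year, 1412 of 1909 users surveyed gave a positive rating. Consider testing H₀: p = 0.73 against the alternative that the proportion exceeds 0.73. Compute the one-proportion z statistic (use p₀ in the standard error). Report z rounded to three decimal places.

p̂ = 1412/1909 = 0.73965.
SE = √(p₀(1−p₀)/n) = √(0.1971/1909) = 0.01016.
z = (0.73965 − 0.73)/0.01016 = 0.00965/0.01016 = 0.950.

z = 0.950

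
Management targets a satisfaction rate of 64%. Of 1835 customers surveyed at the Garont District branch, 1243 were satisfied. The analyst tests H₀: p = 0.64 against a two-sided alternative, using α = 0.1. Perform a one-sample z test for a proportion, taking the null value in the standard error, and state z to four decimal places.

p̂ = 1243/1835 ≈ 0.6773842.
Standard error under H₀: √(0.64×0.36/1835) = 0.0112053.
z = (0.6773842 − 0.64)/0.0112053 = 0.0373842/0.0112053 = 3.3363.
Two-sided p-value ≈ 2·Φ(−3.336) = 0.0008, so at α = 0.1 we reject H₀.

z = 3.3363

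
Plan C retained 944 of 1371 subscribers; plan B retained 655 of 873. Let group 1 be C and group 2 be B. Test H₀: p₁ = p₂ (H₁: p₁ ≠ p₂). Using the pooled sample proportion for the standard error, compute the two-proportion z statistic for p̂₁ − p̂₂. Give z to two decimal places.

p̂₁ = 944/1371 ≈ 0.6885, p̂₂ = 655/873 ≈ 0.7503.
Pooled p̂ = (944+655)/(1371+873) = 1599/2244 = 0.7126.
SE = √(0.204815 × 0.00187487) = 0.0196.
z = (0.6885 − 0.7503)/0.0196 = -0.0618/0.0196 = -3.15.

z = -3.15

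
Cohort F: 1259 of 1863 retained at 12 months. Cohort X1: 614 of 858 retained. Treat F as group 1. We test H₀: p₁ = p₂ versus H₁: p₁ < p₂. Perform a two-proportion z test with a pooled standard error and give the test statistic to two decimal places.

z = -2.08

p̂₁ = 1259/1863 ≈ 0.6758, p̂₂ = 614/858 ≈ 0.7156.
Pooled p̂ = (1259+614)/(1863+858) = 1873/2721 = 0.6883.
SE = √(0.214524 × 0.00170227) = 0.0191.
z = (0.6758 − 0.7156)/0.0191 = -0.0398/0.0191 = -2.08.
p-value = P(Z < -2.084) ≈ 0.0186.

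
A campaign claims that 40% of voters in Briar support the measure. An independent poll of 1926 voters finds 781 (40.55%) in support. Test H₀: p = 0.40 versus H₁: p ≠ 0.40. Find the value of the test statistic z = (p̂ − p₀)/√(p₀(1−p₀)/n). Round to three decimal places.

p̂ = 781/1926 = 0.40550.
Standard error under H₀: √(0.4×0.6/1926) = 0.01116.
z = (0.40550 − 0.4)/0.01116 = 0.00550/0.01116 = 0.493.

z = 0.493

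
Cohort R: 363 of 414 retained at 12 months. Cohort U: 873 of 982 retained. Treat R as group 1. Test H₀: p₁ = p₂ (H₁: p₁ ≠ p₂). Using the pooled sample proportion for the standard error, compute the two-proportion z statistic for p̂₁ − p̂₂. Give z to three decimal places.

p̂₁ = 363/414 ≈ 0.87681, p̂₂ = 873/982 ≈ 0.88900.
Pooled p̂ = (363+873)/(414+982) = 1236/1396 = 0.88539.
SE = √(p̂(1−p̂)(1/n₁+1/n₂)) = √(0.88539·0.11461·0.00343379) = √(0.000348451) = 0.01867.
z = (0.87681 − 0.88900)/0.01867 = -0.01219/0.01867 = -0.653.
p-value = 2·P(Z > 0.653) ≈ 0.5137.

z = -0.653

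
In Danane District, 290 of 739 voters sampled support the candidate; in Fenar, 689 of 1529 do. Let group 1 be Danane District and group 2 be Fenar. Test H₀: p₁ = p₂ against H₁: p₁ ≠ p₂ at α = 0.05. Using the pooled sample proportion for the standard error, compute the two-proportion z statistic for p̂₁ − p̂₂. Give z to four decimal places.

p̂₁ = 290/739 ≈ 0.3924222, p̂₂ = 689/1529 ≈ 0.4506213.
Pooled p̂ = (290+689)/(739+1529) = 979/2268 = 0.4316578.
SE = √(p̂(1−p̂)(1/n₁+1/n₂)) = √(0.4316578·0.5683422·0.0020072) = √(0.000492426) = 0.0221907.
z = (0.3924222 − 0.4506213)/0.0221907 = -0.0581991/0.0221907 = -2.6227.
p-value = 2·P(Z > 2.623) ≈ 0.0087. With α = 0.05, reject H₀.

z = -2.6227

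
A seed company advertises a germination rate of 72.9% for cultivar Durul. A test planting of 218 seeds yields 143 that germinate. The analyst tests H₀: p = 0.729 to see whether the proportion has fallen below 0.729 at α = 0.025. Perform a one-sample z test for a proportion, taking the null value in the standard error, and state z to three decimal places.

z = -2.426

p̂ = 143/218 = 0.655963.
SE = √(p₀(1−p₀)/n) = √(0.19756/218) = 0.030104.
z = (0.655963 − 0.729)/0.030104 = -0.073037/0.030104 = -2.426.
p-value = P(Z < -2.426) ≈ 0.0076; since p < α = 0.025, reject H₀.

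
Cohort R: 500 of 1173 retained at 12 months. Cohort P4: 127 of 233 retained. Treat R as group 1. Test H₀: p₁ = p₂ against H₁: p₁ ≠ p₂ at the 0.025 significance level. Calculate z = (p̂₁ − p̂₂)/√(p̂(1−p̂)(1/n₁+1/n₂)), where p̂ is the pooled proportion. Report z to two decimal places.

z = -3.33

p̂₁ = 500/1173 = 0.4263, p̂₂ = 127/233 = 0.5451.
Pooled p̂ = (500+127)/(1173+233) = 627/1406 = 0.4459.
SE = √(p̂(1−p̂)(1/n₁+1/n₂)) = √(0.4459·0.5541·0.00514436) = √(0.00127106) = 0.0357.
z = (0.4263 − 0.5451)/0.0357 = -0.1188/0.0357 = -3.33.
p-value = 2·P(Z > 3.332) ≈ 0.0009; since p < α = 0.025, reject H₀.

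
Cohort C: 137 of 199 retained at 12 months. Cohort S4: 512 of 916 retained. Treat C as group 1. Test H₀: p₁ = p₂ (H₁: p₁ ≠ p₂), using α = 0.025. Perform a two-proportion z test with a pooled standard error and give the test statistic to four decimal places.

p̂₁ = 137/199 ≈ 0.6884422, p̂₂ = 512/916 ≈ 0.5589520.
Pooled p̂ = (137+512)/(199+916) = 649/1115 = 0.5820628.
SE = √(p̂(1−p̂)(1/n₁+1/n₂)) = √(0.5820628·0.4179372·0.00611683) = √(0.00148801) = 0.0385748.
z = (0.6884422 − 0.5589520)/0.0385748 = 0.1294902/0.0385748 = 3.3569.
p-value = 2·P(Z > 3.357) ≈ 0.0008. With α = 0.025, reject H₀.

z = 3.3569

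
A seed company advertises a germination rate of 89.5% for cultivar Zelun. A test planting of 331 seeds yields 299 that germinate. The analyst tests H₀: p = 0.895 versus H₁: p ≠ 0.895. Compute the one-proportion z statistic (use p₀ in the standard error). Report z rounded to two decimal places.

z = 0.49

p̂ = 299/331 ≈ 0.9033.
Under H₀, SE = √(0.895·0.105/331) = √(0.000283912) = 0.0168.
z = (0.9033 − 0.895)/0.0168 = 0.0083/0.0168 = 0.49.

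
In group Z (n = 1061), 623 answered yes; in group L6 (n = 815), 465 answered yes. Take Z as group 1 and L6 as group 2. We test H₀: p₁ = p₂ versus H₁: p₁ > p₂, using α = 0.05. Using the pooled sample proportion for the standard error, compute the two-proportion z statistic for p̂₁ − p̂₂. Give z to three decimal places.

z = 0.723

p̂₁ = 623/1061 = 0.58718, p̂₂ = 465/815 = 0.57055.
Pooled p̂ = (623+465)/(1061+815) = 1088/1876 = 0.57996.
SE = √(p̂(1−p̂)(1/n₁+1/n₂)) = √(0.57996·0.42004·0.0021695) = √(0.000528505) = 0.02299.
z = (0.58718 − 0.57055)/0.02299 = 0.01663/0.02299 = 0.723.
p-value = P(Z > 0.723) ≈ 0.2347; since p > α = 0.05, fail to reject H₀.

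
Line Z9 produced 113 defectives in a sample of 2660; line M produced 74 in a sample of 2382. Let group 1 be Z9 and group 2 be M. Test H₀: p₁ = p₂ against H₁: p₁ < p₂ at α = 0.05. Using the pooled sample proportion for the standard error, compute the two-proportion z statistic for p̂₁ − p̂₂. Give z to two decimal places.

z = 2.14

p̂₁ = 113/2660 ≈ 0.04248, p̂₂ = 74/2382 ≈ 0.03107.
Pooled p̂ = (113+74)/(2660+2382) = 187/5042 = 0.03709.
SE = √(p̂(1−p̂)(1/n₁+1/n₂)) = √(0.03709·0.96291·0.000795755) = √(2.84187e-05) = 0.00533.
z = (0.04248 − 0.03107)/0.00533 = 0.01141/0.00533 = 2.14.
p-value = P(Z < 2.141) ≈ 0.9839. With α = 0.05, fail to reject H₀.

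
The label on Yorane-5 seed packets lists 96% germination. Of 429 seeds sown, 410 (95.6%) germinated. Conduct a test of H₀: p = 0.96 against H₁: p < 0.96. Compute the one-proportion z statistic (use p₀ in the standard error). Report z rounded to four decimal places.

p̂ = 410/429 ≈ 0.955711.
Standard error under H₀: √(0.96×0.04/429) = 0.009461.
z = (0.955711 − 0.96)/0.009461 = -0.004289/0.009461 = -0.4533.

z = -0.4533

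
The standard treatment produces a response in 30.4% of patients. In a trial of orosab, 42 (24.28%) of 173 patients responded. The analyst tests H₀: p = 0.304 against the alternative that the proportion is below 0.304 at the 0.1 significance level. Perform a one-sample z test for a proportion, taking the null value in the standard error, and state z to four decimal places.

p̂ = 42/173 ≈ 0.242775.
Under H₀, SE = √(0.304·0.696/173) = √(0.00122303) = 0.034972.
z = (0.242775 − 0.304)/0.034972 = -0.061225/0.034972 = -1.7507.
p-value = P(Z < -1.751) ≈ 0.0400; since p < α = 0.1, reject H₀.

z = -1.7507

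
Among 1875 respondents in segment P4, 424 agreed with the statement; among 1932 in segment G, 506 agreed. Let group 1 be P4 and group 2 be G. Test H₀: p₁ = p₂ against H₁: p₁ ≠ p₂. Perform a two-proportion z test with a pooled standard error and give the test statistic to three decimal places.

p̂₁ = 424/1875 ≈ 0.22613, p̂₂ = 506/1932 ≈ 0.26190.
Pooled p̂ = (424+506)/(1875+1932) = 930/3807 = 0.24429.
SE = √(0.184611 × 0.00105093) = 0.01393.
z = (0.22613 − 0.26190)/0.01393 = -0.03577/0.01393 = -2.568.

z = -2.568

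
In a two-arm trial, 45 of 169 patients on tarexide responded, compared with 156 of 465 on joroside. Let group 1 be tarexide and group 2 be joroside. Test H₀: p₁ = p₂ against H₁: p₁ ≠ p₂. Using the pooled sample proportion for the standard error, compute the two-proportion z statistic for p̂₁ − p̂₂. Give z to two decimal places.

p̂₁ = 45/169 ≈ 0.2663, p̂₂ = 156/465 ≈ 0.3355.
Pooled p̂ = (45+156)/(169+465) = 201/634 = 0.3170.
SE = √(0.216524 × 0.0080677) = 0.0418.
z = (0.2663 − 0.3355)/0.0418 = -0.0692/0.0418 = -1.66.
Two-sided p-value ≈ 2·Φ(−1.656) = 0.0977.

z = -1.66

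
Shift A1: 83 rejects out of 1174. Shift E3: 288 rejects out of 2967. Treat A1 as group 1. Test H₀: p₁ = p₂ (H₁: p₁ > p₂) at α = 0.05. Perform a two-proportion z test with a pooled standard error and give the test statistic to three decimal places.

z = -2.678

p̂₁ = 83/1174 = 0.070698, p̂₂ = 288/2967 = 0.097068.
Pooled p̂ = (83+288)/(1174+2967) = 371/4141 = 0.089592.
SE = √(0.0815652 × 0.00118883) = 0.009847.
z = (0.070698 − 0.097068)/0.009847 = -0.026370/0.009847 = -2.678.
p-value = P(Z > -2.678) ≈ 0.9963; since p > α = 0.05, fail to reject H₀.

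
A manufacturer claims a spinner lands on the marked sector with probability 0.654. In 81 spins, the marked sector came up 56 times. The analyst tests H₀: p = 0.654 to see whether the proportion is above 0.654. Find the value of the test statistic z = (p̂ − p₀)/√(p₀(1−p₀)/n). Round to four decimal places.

p̂ = 56/81 ≈ 0.691358.
Under H₀, SE = √(0.654·0.346/81) = √(0.00279363) = 0.052855.
z = (0.691358 − 0.654)/0.052855 = 0.037358/0.052855 = 0.7068.
p-value = P(Z > 0.707) ≈ 0.2398.

z = 0.7068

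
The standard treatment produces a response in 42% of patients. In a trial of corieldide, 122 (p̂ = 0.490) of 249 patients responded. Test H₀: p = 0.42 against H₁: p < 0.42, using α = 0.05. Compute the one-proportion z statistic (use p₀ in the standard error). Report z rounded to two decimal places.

z = 2.24

p̂ = 122/249 = 0.4900.
SE = √(p₀(1−p₀)/n) = √(0.2436/249) = 0.0313.
z = (0.4900 − 0.42)/0.0313 = 0.0700/0.0313 = 2.24.
p-value = P(Z < 2.237) ≈ 0.9873; since p > α = 0.05, fail to reject H₀.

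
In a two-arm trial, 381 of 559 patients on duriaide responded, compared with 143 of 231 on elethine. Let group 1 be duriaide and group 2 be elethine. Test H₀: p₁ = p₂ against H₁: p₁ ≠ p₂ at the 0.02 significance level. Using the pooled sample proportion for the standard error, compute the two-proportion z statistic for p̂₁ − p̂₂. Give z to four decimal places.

p̂₁ = 381/559 ≈ 0.681574, p̂₂ = 143/231 ≈ 0.619048.
Pooled p̂ = (381+143)/(559+231) = 524/790 = 0.663291.
SE = √(0.223336 × 0.00611791) = 0.036964.
z = (0.681574 − 0.619048)/0.036964 = 0.062526/0.036964 = 1.6915.
Two-sided p-value ≈ 2·Φ(−1.692) = 0.0907. With α = 0.02, fail to reject H₀.

z = 1.6915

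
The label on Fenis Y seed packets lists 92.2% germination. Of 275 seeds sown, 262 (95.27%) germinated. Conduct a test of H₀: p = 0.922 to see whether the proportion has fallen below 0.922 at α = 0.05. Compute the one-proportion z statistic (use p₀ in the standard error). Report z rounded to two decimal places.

p̂ = 262/275 = 0.9527.
SE = √(p₀(1−p₀)/n) = √(0.071916/275) = 0.0162.
z = (0.9527 − 0.922)/0.0162 = 0.0307/0.0162 = 1.90.
p-value = P(Z < 1.900) ≈ 0.9713; since p > α = 0.05, fail to reject H₀.

z = 1.90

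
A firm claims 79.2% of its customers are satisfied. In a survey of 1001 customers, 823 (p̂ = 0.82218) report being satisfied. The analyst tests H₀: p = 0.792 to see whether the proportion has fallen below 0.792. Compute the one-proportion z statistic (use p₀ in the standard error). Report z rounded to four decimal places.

z = 2.3524

p̂ = 823/1001 ≈ 0.8221778.
Standard error under H₀: √(0.792×0.208/1001) = 0.0128285.
z = (0.8221778 − 0.792)/0.0128285 = 0.0301778/0.0128285 = 2.3524.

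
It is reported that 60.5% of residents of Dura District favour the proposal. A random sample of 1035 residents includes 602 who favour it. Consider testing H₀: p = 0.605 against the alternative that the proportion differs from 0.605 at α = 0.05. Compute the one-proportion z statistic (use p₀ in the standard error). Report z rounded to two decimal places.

z = -1.54

p̂ = 602/1035 = 0.5816.
Under H₀, SE = √(0.605·0.395/1035) = √(0.000230894) = 0.0152.
z = (0.5816 − 0.605)/0.0152 = -0.0234/0.0152 = -1.54.
Two-sided p-value ≈ 2·Φ(−1.537) = 0.1243, so at α = 0.05 we fail to reject H₀.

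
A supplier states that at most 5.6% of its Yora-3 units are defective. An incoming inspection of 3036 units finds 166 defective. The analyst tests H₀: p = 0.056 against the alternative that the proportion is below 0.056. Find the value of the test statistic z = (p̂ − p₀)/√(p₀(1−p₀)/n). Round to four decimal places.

p̂ = 166/3036 ≈ 0.054677.
Standard error under H₀: √(0.056×0.944/3036) = 0.004173.
z = (0.054677 − 0.056)/0.004173 = -0.001323/0.004173 = -0.3170.
p-value = P(Z < -0.317) ≈ 0.3756.

z = -0.3170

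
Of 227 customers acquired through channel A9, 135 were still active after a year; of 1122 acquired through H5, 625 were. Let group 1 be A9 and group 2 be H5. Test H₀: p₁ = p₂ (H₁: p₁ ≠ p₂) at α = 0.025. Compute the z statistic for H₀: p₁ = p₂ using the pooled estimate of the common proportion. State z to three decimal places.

p̂₁ = 135/227 = 0.594714, p̂₂ = 625/1122 = 0.557041.
Pooled p̂ = (135+625)/(227+1122) = 760/1349 = 0.563380.
SE = √(0.245983 × 0.00529655) = 0.036095.
z = (0.594714 − 0.557041)/0.036095 = 0.037673/0.036095 = 1.044.
p-value = 2·P(Z > 1.044) ≈ 0.2966. With α = 0.025, fail to reject H₀.

z = 1.044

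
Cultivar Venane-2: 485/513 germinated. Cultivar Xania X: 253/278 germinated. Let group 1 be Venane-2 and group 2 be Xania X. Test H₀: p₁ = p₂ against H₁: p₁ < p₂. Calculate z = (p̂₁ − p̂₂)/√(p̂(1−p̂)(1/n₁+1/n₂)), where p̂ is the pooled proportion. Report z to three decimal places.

p̂₁ = 485/513 ≈ 0.94542, p̂₂ = 253/278 ≈ 0.91007.
Pooled p̂ = (485+253)/(513+278) = 738/791 = 0.93300.
SE = √(p̂(1−p̂)(1/n₁+1/n₂)) = √(0.93300·0.06700·0.00554644) = √(0.000346732) = 0.01862.
z = (0.94542 − 0.91007)/0.01862 = 0.03535/0.01862 = 1.898.

z = 1.898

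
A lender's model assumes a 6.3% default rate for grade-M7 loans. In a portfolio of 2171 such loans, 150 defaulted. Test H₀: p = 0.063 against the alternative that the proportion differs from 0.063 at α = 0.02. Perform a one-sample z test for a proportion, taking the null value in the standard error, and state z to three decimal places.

p̂ = 150/2171 ≈ 0.0690926.
Standard error under H₀: √(0.063×0.937/2171) = 0.0052145.
z = (0.0690926 − 0.063)/0.0052145 = 0.0060926/0.0052145 = 1.168.
Two-sided p-value ≈ 2·Φ(−1.168) = 0.2426. With α = 0.02, fail to reject H₀.

z = 1.168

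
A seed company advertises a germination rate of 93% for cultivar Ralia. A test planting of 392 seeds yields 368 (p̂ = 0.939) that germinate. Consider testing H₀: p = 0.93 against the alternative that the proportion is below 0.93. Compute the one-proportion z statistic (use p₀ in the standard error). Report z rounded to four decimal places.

p̂ = 368/392 = 0.938776.
Under H₀, SE = √(0.93·0.07/392) = √(0.000166071) = 0.012887.
z = (0.938776 − 0.93)/0.012887 = 0.008776/0.012887 = 0.6810.
p-value = P(Z < 0.681) ≈ 0.7521.

z = 0.6810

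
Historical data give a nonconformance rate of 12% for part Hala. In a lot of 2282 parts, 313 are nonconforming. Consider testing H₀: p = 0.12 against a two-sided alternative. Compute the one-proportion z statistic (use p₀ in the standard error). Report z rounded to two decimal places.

p̂ = 313/2282 ≈ 0.13716.
Standard error under H₀: √(0.12×0.88/2282) = 0.00680.
z = (0.13716 − 0.12)/0.00680 = 0.01716/0.00680 = 2.52.
p-value = 2·P(Z > 2.523) ≈ 0.0116.

z = 2.52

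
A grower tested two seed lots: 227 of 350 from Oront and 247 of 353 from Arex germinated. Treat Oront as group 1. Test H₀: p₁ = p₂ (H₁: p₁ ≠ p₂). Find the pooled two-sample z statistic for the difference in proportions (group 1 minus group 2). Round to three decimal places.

p̂₁ = 227/350 ≈ 0.64857, p̂₂ = 247/353 ≈ 0.69972.
Pooled p̂ = (227+247)/(350+353) = 474/703 = 0.67425.
SE = √(p̂(1−p̂)(1/n₁+1/n₂)) = √(0.67425·0.32575·0.00569) = √(0.00124973) = 0.03535.
z = (0.64857 − 0.69972)/0.03535 = -0.05115/0.03535 = -1.447.
p-value = 2·P(Z > 1.447) ≈ 0.1480.

z = -1.447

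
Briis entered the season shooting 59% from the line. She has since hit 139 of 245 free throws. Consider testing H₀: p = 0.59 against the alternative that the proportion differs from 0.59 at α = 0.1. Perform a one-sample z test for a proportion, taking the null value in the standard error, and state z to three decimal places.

z = -0.721

p̂ = 139/245 ≈ 0.56735.
Under H₀, SE = √(0.59·0.41/245) = √(0.000987347) = 0.03142.
z = (0.56735 − 0.59)/0.03142 = -0.02265/0.03142 = -0.721.
Two-sided p-value ≈ 2·Φ(−0.721) = 0.4710; since p > α = 0.1, fail to reject H₀.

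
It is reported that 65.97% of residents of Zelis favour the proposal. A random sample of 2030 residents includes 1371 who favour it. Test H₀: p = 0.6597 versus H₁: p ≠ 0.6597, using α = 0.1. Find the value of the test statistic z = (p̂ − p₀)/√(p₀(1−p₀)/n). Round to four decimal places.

p̂ = 1371/2030 = 0.675369.
SE = √(p₀(1−p₀)/n) = √(0.2245/2030) = 0.010516.
z = (0.675369 − 0.6597)/0.010516 = 0.015669/0.010516 = 1.4900.
p-value = 2·P(Z > 1.490) ≈ 0.1362, so at α = 0.1 we fail to reject H₀.

z = 1.4900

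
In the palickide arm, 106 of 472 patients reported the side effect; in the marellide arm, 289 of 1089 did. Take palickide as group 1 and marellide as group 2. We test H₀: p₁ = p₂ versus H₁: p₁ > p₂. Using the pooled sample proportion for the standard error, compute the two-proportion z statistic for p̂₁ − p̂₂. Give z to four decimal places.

p̂₁ = 106/472 = 0.224576, p̂₂ = 289/1089 = 0.265381.
Pooled p̂ = (106+289)/(472+1089) = 395/1561 = 0.253043.
SE = √(0.189012 × 0.00303692) = 0.023959.
z = (0.224576 − 0.265381)/0.023959 = -0.040805/0.023959 = -1.7031.

z = -1.7031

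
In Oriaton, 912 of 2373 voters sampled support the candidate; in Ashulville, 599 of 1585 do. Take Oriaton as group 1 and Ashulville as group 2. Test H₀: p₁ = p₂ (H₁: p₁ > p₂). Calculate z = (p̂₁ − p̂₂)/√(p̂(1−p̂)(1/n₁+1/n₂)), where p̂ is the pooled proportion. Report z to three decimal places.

z = 0.406

p̂₁ = 912/2373 = 0.38432, p̂₂ = 599/1585 = 0.37792.
Pooled p̂ = (912+599)/(2373+1585) = 1511/3958 = 0.38176.
SE = √(0.236019 × 0.00105232) = 0.01576.
z = (0.38432 − 0.37792)/0.01576 = 0.00640/0.01576 = 0.406.
p-value = P(Z > 0.406) ≈ 0.3422.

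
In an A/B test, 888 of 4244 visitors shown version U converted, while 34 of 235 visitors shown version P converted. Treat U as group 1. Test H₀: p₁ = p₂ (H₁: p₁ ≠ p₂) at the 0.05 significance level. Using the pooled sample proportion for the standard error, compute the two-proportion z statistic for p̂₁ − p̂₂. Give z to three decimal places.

z = 2.383

p̂₁ = 888/4244 = 0.209237, p̂₂ = 34/235 = 0.144681.
Pooled p̂ = (888+34)/(4244+235) = 922/4479 = 0.205850.
SE = √(0.163475 × 0.00449095) = 0.027095.
z = (0.209237 − 0.144681)/0.027095 = 0.064556/0.027095 = 2.383.
Two-sided p-value ≈ 2·Φ(−2.383) = 0.0172, so at α = 0.05 we reject H₀.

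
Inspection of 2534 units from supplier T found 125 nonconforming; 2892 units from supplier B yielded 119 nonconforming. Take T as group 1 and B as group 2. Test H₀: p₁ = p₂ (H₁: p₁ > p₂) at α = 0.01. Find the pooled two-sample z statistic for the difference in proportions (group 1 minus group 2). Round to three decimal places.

z = 1.451

p̂₁ = 125/2534 ≈ 0.049329, p̂₂ = 119/2892 ≈ 0.041148.
Pooled p̂ = (125+119)/(2534+2892) = 244/5426 = 0.044969.
SE = √(0.0429465 × 0.000740414) = 0.005639.
z = (0.049329 − 0.041148)/0.005639 = 0.008181/0.005639 = 1.451.
p-value = P(Z > 1.451) ≈ 0.0734. With α = 0.01, fail to reject H₀.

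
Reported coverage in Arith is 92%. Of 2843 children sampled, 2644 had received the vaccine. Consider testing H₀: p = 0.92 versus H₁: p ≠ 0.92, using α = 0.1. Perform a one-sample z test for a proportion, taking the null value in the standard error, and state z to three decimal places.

z = 1.966

p̂ = 2644/2843 = 0.930004.
Under H₀, SE = √(0.92·0.08/2843) = √(2.58881e-05) = 0.005088.
z = (0.930004 − 0.92)/0.005088 = 0.010004/0.005088 = 1.966.
p-value = 2·P(Z > 1.966) ≈ 0.0493; since p < α = 0.1, reject H₀.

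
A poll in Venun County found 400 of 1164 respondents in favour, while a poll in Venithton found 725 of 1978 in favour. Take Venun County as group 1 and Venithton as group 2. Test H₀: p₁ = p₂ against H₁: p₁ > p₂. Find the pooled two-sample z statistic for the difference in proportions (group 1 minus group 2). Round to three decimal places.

p̂₁ = 400/1164 = 0.34364, p̂₂ = 725/1978 = 0.36653.
Pooled p̂ = (400+725)/(1164+1978) = 1125/3142 = 0.35805.
SE = √(0.229851 × 0.00136467) = 0.01771.
z = (0.34364 − 0.36653)/0.01771 = -0.02289/0.01771 = -1.292.
p-value = P(Z > -1.292) ≈ 0.9019.

z = -1.292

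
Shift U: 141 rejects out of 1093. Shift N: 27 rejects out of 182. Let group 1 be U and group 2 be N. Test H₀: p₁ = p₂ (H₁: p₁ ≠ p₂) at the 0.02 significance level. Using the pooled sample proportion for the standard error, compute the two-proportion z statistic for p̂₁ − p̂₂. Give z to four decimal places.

p̂₁ = 141/1093 ≈ 0.129003, p̂₂ = 27/182 ≈ 0.148352.
Pooled p̂ = (141+27)/(1093+182) = 168/1275 = 0.131765.
SE = √(0.114403 × 0.00640942) = 0.027079.
z = (0.129003 − 0.148352)/0.027079 = -0.019349/0.027079 = -0.7145.
p-value = 2·P(Z > 0.715) ≈ 0.4749, so at α = 0.02 we fail to reject H₀.

z = -0.7145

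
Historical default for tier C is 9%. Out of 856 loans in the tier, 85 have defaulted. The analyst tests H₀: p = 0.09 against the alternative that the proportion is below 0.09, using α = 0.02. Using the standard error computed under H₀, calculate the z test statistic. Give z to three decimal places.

p̂ = 85/856 = 0.09930.
SE = √(p₀(1−p₀)/n) = √(0.0819/856) = 0.00978.
z = (0.09930 − 0.09)/0.00978 = 0.00930/0.00978 = 0.951.
p-value = P(Z < 0.951) ≈ 0.8291. With α = 0.02, fail to reject H₀.

z = 0.951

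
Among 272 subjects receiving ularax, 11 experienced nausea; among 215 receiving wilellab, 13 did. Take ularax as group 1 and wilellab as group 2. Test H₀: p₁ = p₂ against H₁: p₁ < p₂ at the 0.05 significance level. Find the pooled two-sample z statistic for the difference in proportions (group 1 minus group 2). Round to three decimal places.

p̂₁ = 11/272 ≈ 0.04044, p̂₂ = 13/215 ≈ 0.06047.
Pooled p̂ = (11+13)/(272+215) = 24/487 = 0.04928.
SE = √(0.0468527 × 0.00832763) = 0.01975.
z = (0.04044 − 0.06047)/0.01975 = -0.02003/0.01975 = -1.014.
p-value = P(Z < -1.014) ≈ 0.1554. With α = 0.05, fail to reject H₀.

z = -1.014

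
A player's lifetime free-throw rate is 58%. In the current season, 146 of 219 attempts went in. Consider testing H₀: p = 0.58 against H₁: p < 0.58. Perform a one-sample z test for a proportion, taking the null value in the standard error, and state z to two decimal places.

z = 2.60

p̂ = 146/219 ≈ 0.6667.
Standard error under H₀: √(0.58×0.42/219) = 0.0334.
z = (0.6667 − 0.58)/0.0334 = 0.0867/0.0334 = 2.60.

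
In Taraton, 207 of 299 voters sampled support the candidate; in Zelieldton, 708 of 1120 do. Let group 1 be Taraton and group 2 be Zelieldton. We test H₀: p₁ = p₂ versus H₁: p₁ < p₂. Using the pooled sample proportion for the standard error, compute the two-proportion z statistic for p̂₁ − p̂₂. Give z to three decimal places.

p̂₁ = 207/299 ≈ 0.692308, p̂₂ = 708/1120 ≈ 0.632143.
Pooled p̂ = (207+708)/(299+1120) = 915/1419 = 0.644820.
SE = √(0.229027 × 0.00423734) = 0.031152.
z = (0.692308 − 0.632143)/0.031152 = 0.060165/0.031152 = 1.931.
p-value = P(Z < 1.931) ≈ 0.9733.

z = 1.931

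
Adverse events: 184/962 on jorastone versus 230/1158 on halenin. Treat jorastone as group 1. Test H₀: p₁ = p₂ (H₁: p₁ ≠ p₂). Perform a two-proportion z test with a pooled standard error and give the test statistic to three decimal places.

p̂₁ = 184/962 = 0.19127, p̂₂ = 230/1158 = 0.19862.
Pooled p̂ = (184+230)/(962+1158) = 414/2120 = 0.19528.
SE = √(p̂(1−p̂)(1/n₁+1/n₂)) = √(0.19528·0.80472·0.00190306) = √(0.000299061) = 0.01729.
z = (0.19127 − 0.19862)/0.01729 = -0.00735/0.01729 = -0.425.
Two-sided p-value ≈ 2·Φ(−0.425) = 0.6708.

z = -0.425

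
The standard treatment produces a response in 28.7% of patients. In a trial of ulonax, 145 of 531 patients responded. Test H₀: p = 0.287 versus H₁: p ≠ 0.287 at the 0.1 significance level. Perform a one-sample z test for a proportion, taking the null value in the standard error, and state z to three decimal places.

z = -0.710

p̂ = 145/531 ≈ 0.27307.
Under H₀, SE = √(0.287·0.713/531) = √(0.000385369) = 0.01963.
z = (0.27307 − 0.287)/0.01963 = -0.01393/0.01963 = -0.710.
Two-sided p-value ≈ 2·Φ(−0.710) = 0.4779, so at α = 0.1 we fail to reject H₀.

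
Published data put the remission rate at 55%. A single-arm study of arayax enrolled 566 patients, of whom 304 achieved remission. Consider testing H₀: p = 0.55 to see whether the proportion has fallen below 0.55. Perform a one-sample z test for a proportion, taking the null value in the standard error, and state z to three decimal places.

z = -0.617

p̂ = 304/566 ≈ 0.53710.
Standard error under H₀: √(0.55×0.45/566) = 0.02091.
z = (0.53710 − 0.55)/0.02091 = -0.01290/0.02091 = -0.617.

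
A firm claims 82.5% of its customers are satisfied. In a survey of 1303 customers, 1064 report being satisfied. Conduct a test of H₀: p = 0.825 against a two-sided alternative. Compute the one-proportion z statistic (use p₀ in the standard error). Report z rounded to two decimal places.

p̂ = 1064/1303 = 0.8166.
Standard error under H₀: √(0.825×0.175/1303) = 0.0105.
z = (0.8166 − 0.825)/0.0105 = -0.0084/0.0105 = -0.80.

z = -0.80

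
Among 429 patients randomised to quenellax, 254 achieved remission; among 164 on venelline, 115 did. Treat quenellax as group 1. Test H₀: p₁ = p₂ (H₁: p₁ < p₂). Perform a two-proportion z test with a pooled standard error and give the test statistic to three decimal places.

z = -2.452

p̂₁ = 254/429 ≈ 0.59207, p̂₂ = 115/164 ≈ 0.70122.
Pooled p̂ = (254+115)/(429+164) = 369/593 = 0.62226.
SE = √(p̂(1−p̂)(1/n₁+1/n₂)) = √(0.62226·0.37774·0.00842856) = √(0.00198116) = 0.04451.
z = (0.59207 − 0.70122)/0.04451 = -0.10915/0.04451 = -2.452.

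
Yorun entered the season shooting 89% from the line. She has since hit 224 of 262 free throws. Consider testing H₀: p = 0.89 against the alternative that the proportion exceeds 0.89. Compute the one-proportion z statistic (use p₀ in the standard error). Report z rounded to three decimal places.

z = -1.813

p̂ = 224/262 = 0.85496.
Standard error under H₀: √(0.89×0.11/262) = 0.01933.
z = (0.85496 − 0.89)/0.01933 = -0.03504/0.01933 = -1.813.
p-value = P(Z > -1.813) ≈ 0.9651.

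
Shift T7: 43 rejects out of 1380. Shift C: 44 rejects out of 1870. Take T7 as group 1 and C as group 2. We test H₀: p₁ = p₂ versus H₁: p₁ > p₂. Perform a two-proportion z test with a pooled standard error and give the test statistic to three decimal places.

z = 1.332

p̂₁ = 43/1380 = 0.03116, p̂₂ = 44/1870 = 0.02353.
Pooled p̂ = (43+44)/(1380+1870) = 87/3250 = 0.02677.
SE = √(p̂(1−p̂)(1/n₁+1/n₂)) = √(0.02677·0.97323·0.0012594) = √(3.28106e-05) = 0.00573.
z = (0.03116 − 0.02353)/0.00573 = 0.00763/0.00573 = 1.332.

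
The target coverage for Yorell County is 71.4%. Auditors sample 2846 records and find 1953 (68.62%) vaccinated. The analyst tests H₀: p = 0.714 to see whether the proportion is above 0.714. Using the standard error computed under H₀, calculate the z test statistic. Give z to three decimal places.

p̂ = 1953/2846 ≈ 0.68623.
Under H₀, SE = √(0.714·0.286/2846) = √(7.17512e-05) = 0.00847.
z = (0.68623 − 0.714)/0.00847 = -0.02777/0.00847 = -3.279.
p-value = P(Z > -3.279) ≈ 0.9995.

z = -3.279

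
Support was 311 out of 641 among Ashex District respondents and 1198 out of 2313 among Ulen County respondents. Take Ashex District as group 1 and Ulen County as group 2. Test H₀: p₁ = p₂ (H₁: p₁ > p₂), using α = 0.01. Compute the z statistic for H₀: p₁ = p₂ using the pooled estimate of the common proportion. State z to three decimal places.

z = -1.468

p̂₁ = 311/641 = 0.48518, p̂₂ = 1198/2313 = 0.51794.
Pooled p̂ = (311+1198)/(641+2313) = 1509/2954 = 0.51083.
SE = √(0.249883 × 0.0019924) = 0.02231.
z = (0.48518 − 0.51794)/0.02231 = -0.03276/0.02231 = -1.468.
p-value = P(Z > -1.468) ≈ 0.9290; since p > α = 0.01, fail to reject H₀.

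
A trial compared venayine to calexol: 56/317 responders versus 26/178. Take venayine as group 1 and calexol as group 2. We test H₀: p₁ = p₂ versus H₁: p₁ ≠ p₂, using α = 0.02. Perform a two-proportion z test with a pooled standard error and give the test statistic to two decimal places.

p̂₁ = 56/317 = 0.1767, p̂₂ = 26/178 = 0.1461.
Pooled p̂ = (56+26)/(317+178) = 82/495 = 0.1657.
SE = √(0.138214 × 0.00877255) = 0.0348.
z = (0.1767 − 0.1461)/0.0348 = 0.0306/0.0348 = 0.88.
Two-sided p-value ≈ 2·Φ(−0.878) = 0.3797; since p > α = 0.02, fail to reject H₀.

z = 0.88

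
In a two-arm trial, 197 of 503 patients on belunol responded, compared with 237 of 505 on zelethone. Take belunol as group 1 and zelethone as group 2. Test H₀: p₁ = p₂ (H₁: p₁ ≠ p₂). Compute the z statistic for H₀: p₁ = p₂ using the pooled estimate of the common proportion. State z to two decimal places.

z = -2.49

p̂₁ = 197/503 = 0.3917, p̂₂ = 237/505 = 0.4693.
Pooled p̂ = (197+237)/(503+505) = 434/1008 = 0.4306.
SE = √(p̂(1−p̂)(1/n₁+1/n₂)) = √(0.4306·0.5694·0.00396827) = √(0.00097293) = 0.0312.
z = (0.3917 − 0.4693)/0.0312 = -0.0776/0.0312 = -2.49.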